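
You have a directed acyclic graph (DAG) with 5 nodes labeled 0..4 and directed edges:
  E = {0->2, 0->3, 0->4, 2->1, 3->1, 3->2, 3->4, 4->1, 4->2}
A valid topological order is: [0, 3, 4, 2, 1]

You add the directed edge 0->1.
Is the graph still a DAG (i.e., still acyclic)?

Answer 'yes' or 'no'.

Given toposort: [0, 3, 4, 2, 1]
Position of 0: index 0; position of 1: index 4
New edge 0->1: forward
Forward edge: respects the existing order. Still a DAG, same toposort still valid.
Still a DAG? yes

Answer: yes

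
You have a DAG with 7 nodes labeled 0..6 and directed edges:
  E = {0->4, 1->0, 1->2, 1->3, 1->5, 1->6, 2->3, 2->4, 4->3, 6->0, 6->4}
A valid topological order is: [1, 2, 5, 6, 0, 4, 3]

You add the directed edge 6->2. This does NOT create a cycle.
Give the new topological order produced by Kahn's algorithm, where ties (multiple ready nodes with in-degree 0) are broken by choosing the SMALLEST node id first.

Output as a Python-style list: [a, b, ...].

Old toposort: [1, 2, 5, 6, 0, 4, 3]
Added edge: 6->2
Position of 6 (3) > position of 2 (1). Must reorder: 6 must now come before 2.
Run Kahn's algorithm (break ties by smallest node id):
  initial in-degrees: [2, 0, 2, 3, 3, 1, 1]
  ready (indeg=0): [1]
  pop 1: indeg[0]->1; indeg[2]->1; indeg[3]->2; indeg[5]->0; indeg[6]->0 | ready=[5, 6] | order so far=[1]
  pop 5: no out-edges | ready=[6] | order so far=[1, 5]
  pop 6: indeg[0]->0; indeg[2]->0; indeg[4]->2 | ready=[0, 2] | order so far=[1, 5, 6]
  pop 0: indeg[4]->1 | ready=[2] | order so far=[1, 5, 6, 0]
  pop 2: indeg[3]->1; indeg[4]->0 | ready=[4] | order so far=[1, 5, 6, 0, 2]
  pop 4: indeg[3]->0 | ready=[3] | order so far=[1, 5, 6, 0, 2, 4]
  pop 3: no out-edges | ready=[] | order so far=[1, 5, 6, 0, 2, 4, 3]
  Result: [1, 5, 6, 0, 2, 4, 3]

Answer: [1, 5, 6, 0, 2, 4, 3]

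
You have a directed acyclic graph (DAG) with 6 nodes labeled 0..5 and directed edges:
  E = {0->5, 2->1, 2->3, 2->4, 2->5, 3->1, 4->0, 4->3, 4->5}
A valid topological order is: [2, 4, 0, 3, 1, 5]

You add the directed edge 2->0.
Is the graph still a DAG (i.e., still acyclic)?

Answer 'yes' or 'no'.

Answer: yes

Derivation:
Given toposort: [2, 4, 0, 3, 1, 5]
Position of 2: index 0; position of 0: index 2
New edge 2->0: forward
Forward edge: respects the existing order. Still a DAG, same toposort still valid.
Still a DAG? yes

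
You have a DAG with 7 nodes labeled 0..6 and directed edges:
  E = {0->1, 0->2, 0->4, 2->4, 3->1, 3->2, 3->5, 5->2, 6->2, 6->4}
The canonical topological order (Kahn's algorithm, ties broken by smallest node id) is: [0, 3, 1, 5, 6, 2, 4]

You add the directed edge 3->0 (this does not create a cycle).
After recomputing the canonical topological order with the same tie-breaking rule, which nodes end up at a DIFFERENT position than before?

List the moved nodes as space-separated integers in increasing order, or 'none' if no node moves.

Answer: 0 3

Derivation:
Old toposort: [0, 3, 1, 5, 6, 2, 4]
Added edge 3->0
Recompute Kahn (smallest-id tiebreak):
  initial in-degrees: [1, 2, 4, 0, 3, 1, 0]
  ready (indeg=0): [3, 6]
  pop 3: indeg[0]->0; indeg[1]->1; indeg[2]->3; indeg[5]->0 | ready=[0, 5, 6] | order so far=[3]
  pop 0: indeg[1]->0; indeg[2]->2; indeg[4]->2 | ready=[1, 5, 6] | order so far=[3, 0]
  pop 1: no out-edges | ready=[5, 6] | order so far=[3, 0, 1]
  pop 5: indeg[2]->1 | ready=[6] | order so far=[3, 0, 1, 5]
  pop 6: indeg[2]->0; indeg[4]->1 | ready=[2] | order so far=[3, 0, 1, 5, 6]
  pop 2: indeg[4]->0 | ready=[4] | order so far=[3, 0, 1, 5, 6, 2]
  pop 4: no out-edges | ready=[] | order so far=[3, 0, 1, 5, 6, 2, 4]
New canonical toposort: [3, 0, 1, 5, 6, 2, 4]
Compare positions:
  Node 0: index 0 -> 1 (moved)
  Node 1: index 2 -> 2 (same)
  Node 2: index 5 -> 5 (same)
  Node 3: index 1 -> 0 (moved)
  Node 4: index 6 -> 6 (same)
  Node 5: index 3 -> 3 (same)
  Node 6: index 4 -> 4 (same)
Nodes that changed position: 0 3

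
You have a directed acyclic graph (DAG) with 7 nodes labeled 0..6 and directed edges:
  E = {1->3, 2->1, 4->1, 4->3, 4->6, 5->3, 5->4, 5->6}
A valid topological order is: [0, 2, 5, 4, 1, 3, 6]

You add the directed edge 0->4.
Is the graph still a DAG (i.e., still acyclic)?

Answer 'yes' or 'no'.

Answer: yes

Derivation:
Given toposort: [0, 2, 5, 4, 1, 3, 6]
Position of 0: index 0; position of 4: index 3
New edge 0->4: forward
Forward edge: respects the existing order. Still a DAG, same toposort still valid.
Still a DAG? yes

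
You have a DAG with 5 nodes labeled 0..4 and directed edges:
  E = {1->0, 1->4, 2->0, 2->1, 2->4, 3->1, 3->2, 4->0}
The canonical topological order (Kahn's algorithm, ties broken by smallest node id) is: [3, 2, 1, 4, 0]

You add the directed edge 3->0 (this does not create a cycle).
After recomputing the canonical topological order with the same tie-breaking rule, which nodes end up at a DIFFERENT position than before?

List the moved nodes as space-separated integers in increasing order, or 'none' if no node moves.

Old toposort: [3, 2, 1, 4, 0]
Added edge 3->0
Recompute Kahn (smallest-id tiebreak):
  initial in-degrees: [4, 2, 1, 0, 2]
  ready (indeg=0): [3]
  pop 3: indeg[0]->3; indeg[1]->1; indeg[2]->0 | ready=[2] | order so far=[3]
  pop 2: indeg[0]->2; indeg[1]->0; indeg[4]->1 | ready=[1] | order so far=[3, 2]
  pop 1: indeg[0]->1; indeg[4]->0 | ready=[4] | order so far=[3, 2, 1]
  pop 4: indeg[0]->0 | ready=[0] | order so far=[3, 2, 1, 4]
  pop 0: no out-edges | ready=[] | order so far=[3, 2, 1, 4, 0]
New canonical toposort: [3, 2, 1, 4, 0]
Compare positions:
  Node 0: index 4 -> 4 (same)
  Node 1: index 2 -> 2 (same)
  Node 2: index 1 -> 1 (same)
  Node 3: index 0 -> 0 (same)
  Node 4: index 3 -> 3 (same)
Nodes that changed position: none

Answer: none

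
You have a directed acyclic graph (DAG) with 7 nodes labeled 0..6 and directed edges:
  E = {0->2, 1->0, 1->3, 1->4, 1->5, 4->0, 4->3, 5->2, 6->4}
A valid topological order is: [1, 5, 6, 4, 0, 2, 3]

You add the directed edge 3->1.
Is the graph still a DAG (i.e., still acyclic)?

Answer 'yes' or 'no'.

Answer: no

Derivation:
Given toposort: [1, 5, 6, 4, 0, 2, 3]
Position of 3: index 6; position of 1: index 0
New edge 3->1: backward (u after v in old order)
Backward edge: old toposort is now invalid. Check if this creates a cycle.
Does 1 already reach 3? Reachable from 1: [0, 1, 2, 3, 4, 5]. YES -> cycle!
Still a DAG? no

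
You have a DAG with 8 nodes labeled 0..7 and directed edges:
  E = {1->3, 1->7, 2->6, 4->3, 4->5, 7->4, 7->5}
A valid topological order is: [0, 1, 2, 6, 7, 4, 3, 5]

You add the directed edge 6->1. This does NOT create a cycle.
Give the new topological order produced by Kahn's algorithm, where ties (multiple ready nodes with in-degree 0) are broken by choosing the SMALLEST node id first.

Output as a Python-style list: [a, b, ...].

Old toposort: [0, 1, 2, 6, 7, 4, 3, 5]
Added edge: 6->1
Position of 6 (3) > position of 1 (1). Must reorder: 6 must now come before 1.
Run Kahn's algorithm (break ties by smallest node id):
  initial in-degrees: [0, 1, 0, 2, 1, 2, 1, 1]
  ready (indeg=0): [0, 2]
  pop 0: no out-edges | ready=[2] | order so far=[0]
  pop 2: indeg[6]->0 | ready=[6] | order so far=[0, 2]
  pop 6: indeg[1]->0 | ready=[1] | order so far=[0, 2, 6]
  pop 1: indeg[3]->1; indeg[7]->0 | ready=[7] | order so far=[0, 2, 6, 1]
  pop 7: indeg[4]->0; indeg[5]->1 | ready=[4] | order so far=[0, 2, 6, 1, 7]
  pop 4: indeg[3]->0; indeg[5]->0 | ready=[3, 5] | order so far=[0, 2, 6, 1, 7, 4]
  pop 3: no out-edges | ready=[5] | order so far=[0, 2, 6, 1, 7, 4, 3]
  pop 5: no out-edges | ready=[] | order so far=[0, 2, 6, 1, 7, 4, 3, 5]
  Result: [0, 2, 6, 1, 7, 4, 3, 5]

Answer: [0, 2, 6, 1, 7, 4, 3, 5]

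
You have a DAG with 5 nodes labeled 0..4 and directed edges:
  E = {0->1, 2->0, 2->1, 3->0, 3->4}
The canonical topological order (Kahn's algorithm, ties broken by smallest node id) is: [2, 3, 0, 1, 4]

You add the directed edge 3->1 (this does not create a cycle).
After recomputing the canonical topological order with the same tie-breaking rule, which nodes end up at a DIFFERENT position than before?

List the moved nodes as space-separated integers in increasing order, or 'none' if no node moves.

Old toposort: [2, 3, 0, 1, 4]
Added edge 3->1
Recompute Kahn (smallest-id tiebreak):
  initial in-degrees: [2, 3, 0, 0, 1]
  ready (indeg=0): [2, 3]
  pop 2: indeg[0]->1; indeg[1]->2 | ready=[3] | order so far=[2]
  pop 3: indeg[0]->0; indeg[1]->1; indeg[4]->0 | ready=[0, 4] | order so far=[2, 3]
  pop 0: indeg[1]->0 | ready=[1, 4] | order so far=[2, 3, 0]
  pop 1: no out-edges | ready=[4] | order so far=[2, 3, 0, 1]
  pop 4: no out-edges | ready=[] | order so far=[2, 3, 0, 1, 4]
New canonical toposort: [2, 3, 0, 1, 4]
Compare positions:
  Node 0: index 2 -> 2 (same)
  Node 1: index 3 -> 3 (same)
  Node 2: index 0 -> 0 (same)
  Node 3: index 1 -> 1 (same)
  Node 4: index 4 -> 4 (same)
Nodes that changed position: none

Answer: none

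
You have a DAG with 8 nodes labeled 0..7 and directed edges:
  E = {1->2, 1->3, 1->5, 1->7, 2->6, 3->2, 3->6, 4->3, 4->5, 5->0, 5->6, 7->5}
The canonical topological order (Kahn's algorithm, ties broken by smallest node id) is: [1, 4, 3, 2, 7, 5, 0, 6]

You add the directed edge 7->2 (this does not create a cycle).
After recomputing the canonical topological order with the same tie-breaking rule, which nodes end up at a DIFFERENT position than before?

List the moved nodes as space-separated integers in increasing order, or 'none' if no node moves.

Answer: 2 7

Derivation:
Old toposort: [1, 4, 3, 2, 7, 5, 0, 6]
Added edge 7->2
Recompute Kahn (smallest-id tiebreak):
  initial in-degrees: [1, 0, 3, 2, 0, 3, 3, 1]
  ready (indeg=0): [1, 4]
  pop 1: indeg[2]->2; indeg[3]->1; indeg[5]->2; indeg[7]->0 | ready=[4, 7] | order so far=[1]
  pop 4: indeg[3]->0; indeg[5]->1 | ready=[3, 7] | order so far=[1, 4]
  pop 3: indeg[2]->1; indeg[6]->2 | ready=[7] | order so far=[1, 4, 3]
  pop 7: indeg[2]->0; indeg[5]->0 | ready=[2, 5] | order so far=[1, 4, 3, 7]
  pop 2: indeg[6]->1 | ready=[5] | order so far=[1, 4, 3, 7, 2]
  pop 5: indeg[0]->0; indeg[6]->0 | ready=[0, 6] | order so far=[1, 4, 3, 7, 2, 5]
  pop 0: no out-edges | ready=[6] | order so far=[1, 4, 3, 7, 2, 5, 0]
  pop 6: no out-edges | ready=[] | order so far=[1, 4, 3, 7, 2, 5, 0, 6]
New canonical toposort: [1, 4, 3, 7, 2, 5, 0, 6]
Compare positions:
  Node 0: index 6 -> 6 (same)
  Node 1: index 0 -> 0 (same)
  Node 2: index 3 -> 4 (moved)
  Node 3: index 2 -> 2 (same)
  Node 4: index 1 -> 1 (same)
  Node 5: index 5 -> 5 (same)
  Node 6: index 7 -> 7 (same)
  Node 7: index 4 -> 3 (moved)
Nodes that changed position: 2 7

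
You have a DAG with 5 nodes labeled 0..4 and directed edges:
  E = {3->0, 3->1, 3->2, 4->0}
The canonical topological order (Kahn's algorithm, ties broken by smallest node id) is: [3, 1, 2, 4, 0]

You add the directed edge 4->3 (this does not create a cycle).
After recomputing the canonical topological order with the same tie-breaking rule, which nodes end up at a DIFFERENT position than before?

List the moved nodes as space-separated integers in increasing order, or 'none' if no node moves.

Old toposort: [3, 1, 2, 4, 0]
Added edge 4->3
Recompute Kahn (smallest-id tiebreak):
  initial in-degrees: [2, 1, 1, 1, 0]
  ready (indeg=0): [4]
  pop 4: indeg[0]->1; indeg[3]->0 | ready=[3] | order so far=[4]
  pop 3: indeg[0]->0; indeg[1]->0; indeg[2]->0 | ready=[0, 1, 2] | order so far=[4, 3]
  pop 0: no out-edges | ready=[1, 2] | order so far=[4, 3, 0]
  pop 1: no out-edges | ready=[2] | order so far=[4, 3, 0, 1]
  pop 2: no out-edges | ready=[] | order so far=[4, 3, 0, 1, 2]
New canonical toposort: [4, 3, 0, 1, 2]
Compare positions:
  Node 0: index 4 -> 2 (moved)
  Node 1: index 1 -> 3 (moved)
  Node 2: index 2 -> 4 (moved)
  Node 3: index 0 -> 1 (moved)
  Node 4: index 3 -> 0 (moved)
Nodes that changed position: 0 1 2 3 4

Answer: 0 1 2 3 4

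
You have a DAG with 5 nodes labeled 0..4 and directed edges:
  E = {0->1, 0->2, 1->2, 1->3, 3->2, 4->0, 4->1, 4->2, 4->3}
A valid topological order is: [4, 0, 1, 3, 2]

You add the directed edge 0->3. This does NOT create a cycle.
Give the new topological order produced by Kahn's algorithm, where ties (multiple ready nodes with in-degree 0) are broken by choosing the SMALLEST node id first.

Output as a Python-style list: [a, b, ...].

Answer: [4, 0, 1, 3, 2]

Derivation:
Old toposort: [4, 0, 1, 3, 2]
Added edge: 0->3
Position of 0 (1) < position of 3 (3). Old order still valid.
Run Kahn's algorithm (break ties by smallest node id):
  initial in-degrees: [1, 2, 4, 3, 0]
  ready (indeg=0): [4]
  pop 4: indeg[0]->0; indeg[1]->1; indeg[2]->3; indeg[3]->2 | ready=[0] | order so far=[4]
  pop 0: indeg[1]->0; indeg[2]->2; indeg[3]->1 | ready=[1] | order so far=[4, 0]
  pop 1: indeg[2]->1; indeg[3]->0 | ready=[3] | order so far=[4, 0, 1]
  pop 3: indeg[2]->0 | ready=[2] | order so far=[4, 0, 1, 3]
  pop 2: no out-edges | ready=[] | order so far=[4, 0, 1, 3, 2]
  Result: [4, 0, 1, 3, 2]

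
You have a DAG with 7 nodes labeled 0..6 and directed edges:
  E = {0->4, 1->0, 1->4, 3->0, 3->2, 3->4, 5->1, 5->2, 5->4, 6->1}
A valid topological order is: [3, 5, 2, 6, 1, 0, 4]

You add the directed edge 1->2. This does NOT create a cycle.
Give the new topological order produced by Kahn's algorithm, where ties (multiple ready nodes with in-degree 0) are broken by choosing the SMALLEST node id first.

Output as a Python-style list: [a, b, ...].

Answer: [3, 5, 6, 1, 0, 2, 4]

Derivation:
Old toposort: [3, 5, 2, 6, 1, 0, 4]
Added edge: 1->2
Position of 1 (4) > position of 2 (2). Must reorder: 1 must now come before 2.
Run Kahn's algorithm (break ties by smallest node id):
  initial in-degrees: [2, 2, 3, 0, 4, 0, 0]
  ready (indeg=0): [3, 5, 6]
  pop 3: indeg[0]->1; indeg[2]->2; indeg[4]->3 | ready=[5, 6] | order so far=[3]
  pop 5: indeg[1]->1; indeg[2]->1; indeg[4]->2 | ready=[6] | order so far=[3, 5]
  pop 6: indeg[1]->0 | ready=[1] | order so far=[3, 5, 6]
  pop 1: indeg[0]->0; indeg[2]->0; indeg[4]->1 | ready=[0, 2] | order so far=[3, 5, 6, 1]
  pop 0: indeg[4]->0 | ready=[2, 4] | order so far=[3, 5, 6, 1, 0]
  pop 2: no out-edges | ready=[4] | order so far=[3, 5, 6, 1, 0, 2]
  pop 4: no out-edges | ready=[] | order so far=[3, 5, 6, 1, 0, 2, 4]
  Result: [3, 5, 6, 1, 0, 2, 4]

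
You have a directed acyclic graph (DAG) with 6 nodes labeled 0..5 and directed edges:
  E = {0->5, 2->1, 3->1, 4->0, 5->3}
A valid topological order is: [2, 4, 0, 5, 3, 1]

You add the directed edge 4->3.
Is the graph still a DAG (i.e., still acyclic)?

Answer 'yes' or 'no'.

Given toposort: [2, 4, 0, 5, 3, 1]
Position of 4: index 1; position of 3: index 4
New edge 4->3: forward
Forward edge: respects the existing order. Still a DAG, same toposort still valid.
Still a DAG? yes

Answer: yes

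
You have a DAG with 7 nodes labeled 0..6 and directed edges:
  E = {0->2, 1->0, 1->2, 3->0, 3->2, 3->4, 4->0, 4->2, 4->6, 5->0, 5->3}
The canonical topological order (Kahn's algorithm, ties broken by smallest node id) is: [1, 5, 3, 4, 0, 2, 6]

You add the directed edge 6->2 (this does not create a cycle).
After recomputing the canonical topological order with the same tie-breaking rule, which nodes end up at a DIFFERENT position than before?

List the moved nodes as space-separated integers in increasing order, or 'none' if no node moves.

Old toposort: [1, 5, 3, 4, 0, 2, 6]
Added edge 6->2
Recompute Kahn (smallest-id tiebreak):
  initial in-degrees: [4, 0, 5, 1, 1, 0, 1]
  ready (indeg=0): [1, 5]
  pop 1: indeg[0]->3; indeg[2]->4 | ready=[5] | order so far=[1]
  pop 5: indeg[0]->2; indeg[3]->0 | ready=[3] | order so far=[1, 5]
  pop 3: indeg[0]->1; indeg[2]->3; indeg[4]->0 | ready=[4] | order so far=[1, 5, 3]
  pop 4: indeg[0]->0; indeg[2]->2; indeg[6]->0 | ready=[0, 6] | order so far=[1, 5, 3, 4]
  pop 0: indeg[2]->1 | ready=[6] | order so far=[1, 5, 3, 4, 0]
  pop 6: indeg[2]->0 | ready=[2] | order so far=[1, 5, 3, 4, 0, 6]
  pop 2: no out-edges | ready=[] | order so far=[1, 5, 3, 4, 0, 6, 2]
New canonical toposort: [1, 5, 3, 4, 0, 6, 2]
Compare positions:
  Node 0: index 4 -> 4 (same)
  Node 1: index 0 -> 0 (same)
  Node 2: index 5 -> 6 (moved)
  Node 3: index 2 -> 2 (same)
  Node 4: index 3 -> 3 (same)
  Node 5: index 1 -> 1 (same)
  Node 6: index 6 -> 5 (moved)
Nodes that changed position: 2 6

Answer: 2 6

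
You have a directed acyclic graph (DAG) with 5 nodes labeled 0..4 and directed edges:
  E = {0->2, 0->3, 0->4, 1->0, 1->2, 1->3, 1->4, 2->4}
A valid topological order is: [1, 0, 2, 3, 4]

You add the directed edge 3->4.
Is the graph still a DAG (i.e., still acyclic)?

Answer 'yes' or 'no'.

Given toposort: [1, 0, 2, 3, 4]
Position of 3: index 3; position of 4: index 4
New edge 3->4: forward
Forward edge: respects the existing order. Still a DAG, same toposort still valid.
Still a DAG? yes

Answer: yes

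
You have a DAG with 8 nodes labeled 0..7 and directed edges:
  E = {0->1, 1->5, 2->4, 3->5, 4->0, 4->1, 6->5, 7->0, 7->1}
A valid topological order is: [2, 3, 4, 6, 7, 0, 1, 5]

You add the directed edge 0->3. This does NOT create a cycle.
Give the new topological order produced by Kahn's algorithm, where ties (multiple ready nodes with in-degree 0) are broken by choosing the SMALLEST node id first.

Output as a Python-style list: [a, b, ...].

Answer: [2, 4, 6, 7, 0, 1, 3, 5]

Derivation:
Old toposort: [2, 3, 4, 6, 7, 0, 1, 5]
Added edge: 0->3
Position of 0 (5) > position of 3 (1). Must reorder: 0 must now come before 3.
Run Kahn's algorithm (break ties by smallest node id):
  initial in-degrees: [2, 3, 0, 1, 1, 3, 0, 0]
  ready (indeg=0): [2, 6, 7]
  pop 2: indeg[4]->0 | ready=[4, 6, 7] | order so far=[2]
  pop 4: indeg[0]->1; indeg[1]->2 | ready=[6, 7] | order so far=[2, 4]
  pop 6: indeg[5]->2 | ready=[7] | order so far=[2, 4, 6]
  pop 7: indeg[0]->0; indeg[1]->1 | ready=[0] | order so far=[2, 4, 6, 7]
  pop 0: indeg[1]->0; indeg[3]->0 | ready=[1, 3] | order so far=[2, 4, 6, 7, 0]
  pop 1: indeg[5]->1 | ready=[3] | order so far=[2, 4, 6, 7, 0, 1]
  pop 3: indeg[5]->0 | ready=[5] | order so far=[2, 4, 6, 7, 0, 1, 3]
  pop 5: no out-edges | ready=[] | order so far=[2, 4, 6, 7, 0, 1, 3, 5]
  Result: [2, 4, 6, 7, 0, 1, 3, 5]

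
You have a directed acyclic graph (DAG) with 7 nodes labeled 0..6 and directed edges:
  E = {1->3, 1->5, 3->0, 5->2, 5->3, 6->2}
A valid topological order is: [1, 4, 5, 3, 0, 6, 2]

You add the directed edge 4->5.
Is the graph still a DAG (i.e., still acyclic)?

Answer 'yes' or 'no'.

Given toposort: [1, 4, 5, 3, 0, 6, 2]
Position of 4: index 1; position of 5: index 2
New edge 4->5: forward
Forward edge: respects the existing order. Still a DAG, same toposort still valid.
Still a DAG? yes

Answer: yes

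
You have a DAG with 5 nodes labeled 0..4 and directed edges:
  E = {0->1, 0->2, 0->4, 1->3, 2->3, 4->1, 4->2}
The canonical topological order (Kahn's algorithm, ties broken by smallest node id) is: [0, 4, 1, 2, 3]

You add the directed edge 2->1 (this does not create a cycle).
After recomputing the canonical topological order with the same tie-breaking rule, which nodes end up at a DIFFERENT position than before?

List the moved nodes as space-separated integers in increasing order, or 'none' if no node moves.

Answer: 1 2

Derivation:
Old toposort: [0, 4, 1, 2, 3]
Added edge 2->1
Recompute Kahn (smallest-id tiebreak):
  initial in-degrees: [0, 3, 2, 2, 1]
  ready (indeg=0): [0]
  pop 0: indeg[1]->2; indeg[2]->1; indeg[4]->0 | ready=[4] | order so far=[0]
  pop 4: indeg[1]->1; indeg[2]->0 | ready=[2] | order so far=[0, 4]
  pop 2: indeg[1]->0; indeg[3]->1 | ready=[1] | order so far=[0, 4, 2]
  pop 1: indeg[3]->0 | ready=[3] | order so far=[0, 4, 2, 1]
  pop 3: no out-edges | ready=[] | order so far=[0, 4, 2, 1, 3]
New canonical toposort: [0, 4, 2, 1, 3]
Compare positions:
  Node 0: index 0 -> 0 (same)
  Node 1: index 2 -> 3 (moved)
  Node 2: index 3 -> 2 (moved)
  Node 3: index 4 -> 4 (same)
  Node 4: index 1 -> 1 (same)
Nodes that changed position: 1 2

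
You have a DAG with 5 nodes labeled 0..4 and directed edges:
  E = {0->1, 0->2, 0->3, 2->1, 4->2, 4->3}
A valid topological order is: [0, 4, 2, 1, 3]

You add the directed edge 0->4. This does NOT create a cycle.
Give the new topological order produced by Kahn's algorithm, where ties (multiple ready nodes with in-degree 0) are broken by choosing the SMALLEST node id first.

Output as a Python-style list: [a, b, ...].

Answer: [0, 4, 2, 1, 3]

Derivation:
Old toposort: [0, 4, 2, 1, 3]
Added edge: 0->4
Position of 0 (0) < position of 4 (1). Old order still valid.
Run Kahn's algorithm (break ties by smallest node id):
  initial in-degrees: [0, 2, 2, 2, 1]
  ready (indeg=0): [0]
  pop 0: indeg[1]->1; indeg[2]->1; indeg[3]->1; indeg[4]->0 | ready=[4] | order so far=[0]
  pop 4: indeg[2]->0; indeg[3]->0 | ready=[2, 3] | order so far=[0, 4]
  pop 2: indeg[1]->0 | ready=[1, 3] | order so far=[0, 4, 2]
  pop 1: no out-edges | ready=[3] | order so far=[0, 4, 2, 1]
  pop 3: no out-edges | ready=[] | order so far=[0, 4, 2, 1, 3]
  Result: [0, 4, 2, 1, 3]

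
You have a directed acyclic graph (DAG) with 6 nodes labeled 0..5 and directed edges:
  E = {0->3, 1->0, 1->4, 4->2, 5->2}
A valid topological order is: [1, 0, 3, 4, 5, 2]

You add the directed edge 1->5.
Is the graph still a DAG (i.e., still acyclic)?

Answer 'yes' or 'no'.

Answer: yes

Derivation:
Given toposort: [1, 0, 3, 4, 5, 2]
Position of 1: index 0; position of 5: index 4
New edge 1->5: forward
Forward edge: respects the existing order. Still a DAG, same toposort still valid.
Still a DAG? yes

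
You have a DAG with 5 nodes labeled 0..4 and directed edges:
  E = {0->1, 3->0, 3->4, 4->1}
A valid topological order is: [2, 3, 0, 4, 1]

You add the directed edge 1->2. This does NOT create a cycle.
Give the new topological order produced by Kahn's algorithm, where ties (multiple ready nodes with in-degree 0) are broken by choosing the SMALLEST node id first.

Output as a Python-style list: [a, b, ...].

Old toposort: [2, 3, 0, 4, 1]
Added edge: 1->2
Position of 1 (4) > position of 2 (0). Must reorder: 1 must now come before 2.
Run Kahn's algorithm (break ties by smallest node id):
  initial in-degrees: [1, 2, 1, 0, 1]
  ready (indeg=0): [3]
  pop 3: indeg[0]->0; indeg[4]->0 | ready=[0, 4] | order so far=[3]
  pop 0: indeg[1]->1 | ready=[4] | order so far=[3, 0]
  pop 4: indeg[1]->0 | ready=[1] | order so far=[3, 0, 4]
  pop 1: indeg[2]->0 | ready=[2] | order so far=[3, 0, 4, 1]
  pop 2: no out-edges | ready=[] | order so far=[3, 0, 4, 1, 2]
  Result: [3, 0, 4, 1, 2]

Answer: [3, 0, 4, 1, 2]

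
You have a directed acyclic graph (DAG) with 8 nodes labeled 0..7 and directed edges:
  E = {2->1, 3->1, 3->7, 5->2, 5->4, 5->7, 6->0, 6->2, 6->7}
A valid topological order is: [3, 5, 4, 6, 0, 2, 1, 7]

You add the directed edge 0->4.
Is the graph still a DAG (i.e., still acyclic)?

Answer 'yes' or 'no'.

Given toposort: [3, 5, 4, 6, 0, 2, 1, 7]
Position of 0: index 4; position of 4: index 2
New edge 0->4: backward (u after v in old order)
Backward edge: old toposort is now invalid. Check if this creates a cycle.
Does 4 already reach 0? Reachable from 4: [4]. NO -> still a DAG (reorder needed).
Still a DAG? yes

Answer: yes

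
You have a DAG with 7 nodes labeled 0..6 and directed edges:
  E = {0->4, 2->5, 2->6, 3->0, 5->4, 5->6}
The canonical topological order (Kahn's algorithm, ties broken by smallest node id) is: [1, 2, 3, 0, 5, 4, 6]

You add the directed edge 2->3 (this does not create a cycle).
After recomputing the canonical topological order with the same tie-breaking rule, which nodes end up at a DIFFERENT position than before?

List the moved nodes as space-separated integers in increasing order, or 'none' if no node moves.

Answer: none

Derivation:
Old toposort: [1, 2, 3, 0, 5, 4, 6]
Added edge 2->3
Recompute Kahn (smallest-id tiebreak):
  initial in-degrees: [1, 0, 0, 1, 2, 1, 2]
  ready (indeg=0): [1, 2]
  pop 1: no out-edges | ready=[2] | order so far=[1]
  pop 2: indeg[3]->0; indeg[5]->0; indeg[6]->1 | ready=[3, 5] | order so far=[1, 2]
  pop 3: indeg[0]->0 | ready=[0, 5] | order so far=[1, 2, 3]
  pop 0: indeg[4]->1 | ready=[5] | order so far=[1, 2, 3, 0]
  pop 5: indeg[4]->0; indeg[6]->0 | ready=[4, 6] | order so far=[1, 2, 3, 0, 5]
  pop 4: no out-edges | ready=[6] | order so far=[1, 2, 3, 0, 5, 4]
  pop 6: no out-edges | ready=[] | order so far=[1, 2, 3, 0, 5, 4, 6]
New canonical toposort: [1, 2, 3, 0, 5, 4, 6]
Compare positions:
  Node 0: index 3 -> 3 (same)
  Node 1: index 0 -> 0 (same)
  Node 2: index 1 -> 1 (same)
  Node 3: index 2 -> 2 (same)
  Node 4: index 5 -> 5 (same)
  Node 5: index 4 -> 4 (same)
  Node 6: index 6 -> 6 (same)
Nodes that changed position: none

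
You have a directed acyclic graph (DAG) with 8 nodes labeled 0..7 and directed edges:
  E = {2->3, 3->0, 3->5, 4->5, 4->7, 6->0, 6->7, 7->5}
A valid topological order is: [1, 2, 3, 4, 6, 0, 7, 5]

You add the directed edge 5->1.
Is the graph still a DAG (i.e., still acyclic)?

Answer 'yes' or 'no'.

Given toposort: [1, 2, 3, 4, 6, 0, 7, 5]
Position of 5: index 7; position of 1: index 0
New edge 5->1: backward (u after v in old order)
Backward edge: old toposort is now invalid. Check if this creates a cycle.
Does 1 already reach 5? Reachable from 1: [1]. NO -> still a DAG (reorder needed).
Still a DAG? yes

Answer: yes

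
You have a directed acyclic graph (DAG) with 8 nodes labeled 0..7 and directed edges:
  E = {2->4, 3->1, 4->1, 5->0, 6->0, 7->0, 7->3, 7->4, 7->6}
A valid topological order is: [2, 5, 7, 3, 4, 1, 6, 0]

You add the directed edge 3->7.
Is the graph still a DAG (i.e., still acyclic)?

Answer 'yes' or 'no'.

Given toposort: [2, 5, 7, 3, 4, 1, 6, 0]
Position of 3: index 3; position of 7: index 2
New edge 3->7: backward (u after v in old order)
Backward edge: old toposort is now invalid. Check if this creates a cycle.
Does 7 already reach 3? Reachable from 7: [0, 1, 3, 4, 6, 7]. YES -> cycle!
Still a DAG? no

Answer: no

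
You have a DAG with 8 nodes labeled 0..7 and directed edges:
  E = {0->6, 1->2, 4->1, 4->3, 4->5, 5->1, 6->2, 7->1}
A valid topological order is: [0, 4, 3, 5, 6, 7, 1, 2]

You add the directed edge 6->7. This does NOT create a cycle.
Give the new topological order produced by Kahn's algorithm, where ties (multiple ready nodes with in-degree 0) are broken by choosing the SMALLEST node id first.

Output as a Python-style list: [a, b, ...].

Answer: [0, 4, 3, 5, 6, 7, 1, 2]

Derivation:
Old toposort: [0, 4, 3, 5, 6, 7, 1, 2]
Added edge: 6->7
Position of 6 (4) < position of 7 (5). Old order still valid.
Run Kahn's algorithm (break ties by smallest node id):
  initial in-degrees: [0, 3, 2, 1, 0, 1, 1, 1]
  ready (indeg=0): [0, 4]
  pop 0: indeg[6]->0 | ready=[4, 6] | order so far=[0]
  pop 4: indeg[1]->2; indeg[3]->0; indeg[5]->0 | ready=[3, 5, 6] | order so far=[0, 4]
  pop 3: no out-edges | ready=[5, 6] | order so far=[0, 4, 3]
  pop 5: indeg[1]->1 | ready=[6] | order so far=[0, 4, 3, 5]
  pop 6: indeg[2]->1; indeg[7]->0 | ready=[7] | order so far=[0, 4, 3, 5, 6]
  pop 7: indeg[1]->0 | ready=[1] | order so far=[0, 4, 3, 5, 6, 7]
  pop 1: indeg[2]->0 | ready=[2] | order so far=[0, 4, 3, 5, 6, 7, 1]
  pop 2: no out-edges | ready=[] | order so far=[0, 4, 3, 5, 6, 7, 1, 2]
  Result: [0, 4, 3, 5, 6, 7, 1, 2]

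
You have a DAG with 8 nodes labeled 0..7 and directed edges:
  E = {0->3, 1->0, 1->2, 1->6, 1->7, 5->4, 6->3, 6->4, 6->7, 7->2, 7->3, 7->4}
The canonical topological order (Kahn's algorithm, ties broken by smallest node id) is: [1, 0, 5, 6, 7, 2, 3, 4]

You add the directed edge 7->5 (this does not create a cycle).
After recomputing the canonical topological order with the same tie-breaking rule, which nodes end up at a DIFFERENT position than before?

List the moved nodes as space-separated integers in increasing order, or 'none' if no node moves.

Old toposort: [1, 0, 5, 6, 7, 2, 3, 4]
Added edge 7->5
Recompute Kahn (smallest-id tiebreak):
  initial in-degrees: [1, 0, 2, 3, 3, 1, 1, 2]
  ready (indeg=0): [1]
  pop 1: indeg[0]->0; indeg[2]->1; indeg[6]->0; indeg[7]->1 | ready=[0, 6] | order so far=[1]
  pop 0: indeg[3]->2 | ready=[6] | order so far=[1, 0]
  pop 6: indeg[3]->1; indeg[4]->2; indeg[7]->0 | ready=[7] | order so far=[1, 0, 6]
  pop 7: indeg[2]->0; indeg[3]->0; indeg[4]->1; indeg[5]->0 | ready=[2, 3, 5] | order so far=[1, 0, 6, 7]
  pop 2: no out-edges | ready=[3, 5] | order so far=[1, 0, 6, 7, 2]
  pop 3: no out-edges | ready=[5] | order so far=[1, 0, 6, 7, 2, 3]
  pop 5: indeg[4]->0 | ready=[4] | order so far=[1, 0, 6, 7, 2, 3, 5]
  pop 4: no out-edges | ready=[] | order so far=[1, 0, 6, 7, 2, 3, 5, 4]
New canonical toposort: [1, 0, 6, 7, 2, 3, 5, 4]
Compare positions:
  Node 0: index 1 -> 1 (same)
  Node 1: index 0 -> 0 (same)
  Node 2: index 5 -> 4 (moved)
  Node 3: index 6 -> 5 (moved)
  Node 4: index 7 -> 7 (same)
  Node 5: index 2 -> 6 (moved)
  Node 6: index 3 -> 2 (moved)
  Node 7: index 4 -> 3 (moved)
Nodes that changed position: 2 3 5 6 7

Answer: 2 3 5 6 7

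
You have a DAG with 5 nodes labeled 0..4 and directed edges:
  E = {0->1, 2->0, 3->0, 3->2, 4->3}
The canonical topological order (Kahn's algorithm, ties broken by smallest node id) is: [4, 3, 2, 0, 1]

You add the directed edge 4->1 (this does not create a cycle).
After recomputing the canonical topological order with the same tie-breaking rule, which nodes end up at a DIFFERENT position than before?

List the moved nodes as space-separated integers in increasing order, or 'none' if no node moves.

Answer: none

Derivation:
Old toposort: [4, 3, 2, 0, 1]
Added edge 4->1
Recompute Kahn (smallest-id tiebreak):
  initial in-degrees: [2, 2, 1, 1, 0]
  ready (indeg=0): [4]
  pop 4: indeg[1]->1; indeg[3]->0 | ready=[3] | order so far=[4]
  pop 3: indeg[0]->1; indeg[2]->0 | ready=[2] | order so far=[4, 3]
  pop 2: indeg[0]->0 | ready=[0] | order so far=[4, 3, 2]
  pop 0: indeg[1]->0 | ready=[1] | order so far=[4, 3, 2, 0]
  pop 1: no out-edges | ready=[] | order so far=[4, 3, 2, 0, 1]
New canonical toposort: [4, 3, 2, 0, 1]
Compare positions:
  Node 0: index 3 -> 3 (same)
  Node 1: index 4 -> 4 (same)
  Node 2: index 2 -> 2 (same)
  Node 3: index 1 -> 1 (same)
  Node 4: index 0 -> 0 (same)
Nodes that changed position: none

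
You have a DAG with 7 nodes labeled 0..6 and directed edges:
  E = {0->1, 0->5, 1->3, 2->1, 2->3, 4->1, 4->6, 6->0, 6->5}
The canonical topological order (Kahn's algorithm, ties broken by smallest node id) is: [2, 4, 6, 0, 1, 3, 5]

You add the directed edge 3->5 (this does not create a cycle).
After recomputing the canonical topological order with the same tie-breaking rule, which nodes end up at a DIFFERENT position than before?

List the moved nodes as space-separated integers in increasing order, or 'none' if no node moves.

Old toposort: [2, 4, 6, 0, 1, 3, 5]
Added edge 3->5
Recompute Kahn (smallest-id tiebreak):
  initial in-degrees: [1, 3, 0, 2, 0, 3, 1]
  ready (indeg=0): [2, 4]
  pop 2: indeg[1]->2; indeg[3]->1 | ready=[4] | order so far=[2]
  pop 4: indeg[1]->1; indeg[6]->0 | ready=[6] | order so far=[2, 4]
  pop 6: indeg[0]->0; indeg[5]->2 | ready=[0] | order so far=[2, 4, 6]
  pop 0: indeg[1]->0; indeg[5]->1 | ready=[1] | order so far=[2, 4, 6, 0]
  pop 1: indeg[3]->0 | ready=[3] | order so far=[2, 4, 6, 0, 1]
  pop 3: indeg[5]->0 | ready=[5] | order so far=[2, 4, 6, 0, 1, 3]
  pop 5: no out-edges | ready=[] | order so far=[2, 4, 6, 0, 1, 3, 5]
New canonical toposort: [2, 4, 6, 0, 1, 3, 5]
Compare positions:
  Node 0: index 3 -> 3 (same)
  Node 1: index 4 -> 4 (same)
  Node 2: index 0 -> 0 (same)
  Node 3: index 5 -> 5 (same)
  Node 4: index 1 -> 1 (same)
  Node 5: index 6 -> 6 (same)
  Node 6: index 2 -> 2 (same)
Nodes that changed position: none

Answer: none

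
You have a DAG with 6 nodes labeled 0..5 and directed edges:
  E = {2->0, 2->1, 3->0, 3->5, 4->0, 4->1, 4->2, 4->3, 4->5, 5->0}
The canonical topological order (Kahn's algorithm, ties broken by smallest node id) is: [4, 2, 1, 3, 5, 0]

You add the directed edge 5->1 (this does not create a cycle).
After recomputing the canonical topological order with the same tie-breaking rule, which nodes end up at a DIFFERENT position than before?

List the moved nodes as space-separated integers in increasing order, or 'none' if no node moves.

Old toposort: [4, 2, 1, 3, 5, 0]
Added edge 5->1
Recompute Kahn (smallest-id tiebreak):
  initial in-degrees: [4, 3, 1, 1, 0, 2]
  ready (indeg=0): [4]
  pop 4: indeg[0]->3; indeg[1]->2; indeg[2]->0; indeg[3]->0; indeg[5]->1 | ready=[2, 3] | order so far=[4]
  pop 2: indeg[0]->2; indeg[1]->1 | ready=[3] | order so far=[4, 2]
  pop 3: indeg[0]->1; indeg[5]->0 | ready=[5] | order so far=[4, 2, 3]
  pop 5: indeg[0]->0; indeg[1]->0 | ready=[0, 1] | order so far=[4, 2, 3, 5]
  pop 0: no out-edges | ready=[1] | order so far=[4, 2, 3, 5, 0]
  pop 1: no out-edges | ready=[] | order so far=[4, 2, 3, 5, 0, 1]
New canonical toposort: [4, 2, 3, 5, 0, 1]
Compare positions:
  Node 0: index 5 -> 4 (moved)
  Node 1: index 2 -> 5 (moved)
  Node 2: index 1 -> 1 (same)
  Node 3: index 3 -> 2 (moved)
  Node 4: index 0 -> 0 (same)
  Node 5: index 4 -> 3 (moved)
Nodes that changed position: 0 1 3 5

Answer: 0 1 3 5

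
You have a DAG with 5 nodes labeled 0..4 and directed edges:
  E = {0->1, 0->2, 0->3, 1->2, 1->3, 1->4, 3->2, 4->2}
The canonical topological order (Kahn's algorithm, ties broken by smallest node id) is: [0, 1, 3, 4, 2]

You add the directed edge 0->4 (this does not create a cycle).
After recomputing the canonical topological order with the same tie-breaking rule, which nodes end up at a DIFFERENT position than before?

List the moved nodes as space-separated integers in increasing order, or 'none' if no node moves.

Old toposort: [0, 1, 3, 4, 2]
Added edge 0->4
Recompute Kahn (smallest-id tiebreak):
  initial in-degrees: [0, 1, 4, 2, 2]
  ready (indeg=0): [0]
  pop 0: indeg[1]->0; indeg[2]->3; indeg[3]->1; indeg[4]->1 | ready=[1] | order so far=[0]
  pop 1: indeg[2]->2; indeg[3]->0; indeg[4]->0 | ready=[3, 4] | order so far=[0, 1]
  pop 3: indeg[2]->1 | ready=[4] | order so far=[0, 1, 3]
  pop 4: indeg[2]->0 | ready=[2] | order so far=[0, 1, 3, 4]
  pop 2: no out-edges | ready=[] | order so far=[0, 1, 3, 4, 2]
New canonical toposort: [0, 1, 3, 4, 2]
Compare positions:
  Node 0: index 0 -> 0 (same)
  Node 1: index 1 -> 1 (same)
  Node 2: index 4 -> 4 (same)
  Node 3: index 2 -> 2 (same)
  Node 4: index 3 -> 3 (same)
Nodes that changed position: none

Answer: none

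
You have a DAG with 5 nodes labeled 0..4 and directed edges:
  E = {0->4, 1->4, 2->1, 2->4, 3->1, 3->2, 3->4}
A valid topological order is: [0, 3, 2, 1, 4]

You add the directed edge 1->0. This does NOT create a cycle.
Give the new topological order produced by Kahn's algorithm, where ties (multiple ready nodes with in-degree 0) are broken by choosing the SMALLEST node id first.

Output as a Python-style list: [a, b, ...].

Old toposort: [0, 3, 2, 1, 4]
Added edge: 1->0
Position of 1 (3) > position of 0 (0). Must reorder: 1 must now come before 0.
Run Kahn's algorithm (break ties by smallest node id):
  initial in-degrees: [1, 2, 1, 0, 4]
  ready (indeg=0): [3]
  pop 3: indeg[1]->1; indeg[2]->0; indeg[4]->3 | ready=[2] | order so far=[3]
  pop 2: indeg[1]->0; indeg[4]->2 | ready=[1] | order so far=[3, 2]
  pop 1: indeg[0]->0; indeg[4]->1 | ready=[0] | order so far=[3, 2, 1]
  pop 0: indeg[4]->0 | ready=[4] | order so far=[3, 2, 1, 0]
  pop 4: no out-edges | ready=[] | order so far=[3, 2, 1, 0, 4]
  Result: [3, 2, 1, 0, 4]

Answer: [3, 2, 1, 0, 4]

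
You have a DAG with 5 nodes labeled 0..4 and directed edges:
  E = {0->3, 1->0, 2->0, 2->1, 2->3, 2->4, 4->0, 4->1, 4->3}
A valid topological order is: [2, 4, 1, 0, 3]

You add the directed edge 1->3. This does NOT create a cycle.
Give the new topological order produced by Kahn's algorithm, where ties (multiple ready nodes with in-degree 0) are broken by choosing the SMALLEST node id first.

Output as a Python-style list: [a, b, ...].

Old toposort: [2, 4, 1, 0, 3]
Added edge: 1->3
Position of 1 (2) < position of 3 (4). Old order still valid.
Run Kahn's algorithm (break ties by smallest node id):
  initial in-degrees: [3, 2, 0, 4, 1]
  ready (indeg=0): [2]
  pop 2: indeg[0]->2; indeg[1]->1; indeg[3]->3; indeg[4]->0 | ready=[4] | order so far=[2]
  pop 4: indeg[0]->1; indeg[1]->0; indeg[3]->2 | ready=[1] | order so far=[2, 4]
  pop 1: indeg[0]->0; indeg[3]->1 | ready=[0] | order so far=[2, 4, 1]
  pop 0: indeg[3]->0 | ready=[3] | order so far=[2, 4, 1, 0]
  pop 3: no out-edges | ready=[] | order so far=[2, 4, 1, 0, 3]
  Result: [2, 4, 1, 0, 3]

Answer: [2, 4, 1, 0, 3]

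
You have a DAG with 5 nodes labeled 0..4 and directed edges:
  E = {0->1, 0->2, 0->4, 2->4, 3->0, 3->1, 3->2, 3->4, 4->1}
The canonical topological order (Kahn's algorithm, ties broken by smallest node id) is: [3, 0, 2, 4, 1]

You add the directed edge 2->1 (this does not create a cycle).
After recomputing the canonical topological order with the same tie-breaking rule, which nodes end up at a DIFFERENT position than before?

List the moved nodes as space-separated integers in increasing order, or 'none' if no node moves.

Old toposort: [3, 0, 2, 4, 1]
Added edge 2->1
Recompute Kahn (smallest-id tiebreak):
  initial in-degrees: [1, 4, 2, 0, 3]
  ready (indeg=0): [3]
  pop 3: indeg[0]->0; indeg[1]->3; indeg[2]->1; indeg[4]->2 | ready=[0] | order so far=[3]
  pop 0: indeg[1]->2; indeg[2]->0; indeg[4]->1 | ready=[2] | order so far=[3, 0]
  pop 2: indeg[1]->1; indeg[4]->0 | ready=[4] | order so far=[3, 0, 2]
  pop 4: indeg[1]->0 | ready=[1] | order so far=[3, 0, 2, 4]
  pop 1: no out-edges | ready=[] | order so far=[3, 0, 2, 4, 1]
New canonical toposort: [3, 0, 2, 4, 1]
Compare positions:
  Node 0: index 1 -> 1 (same)
  Node 1: index 4 -> 4 (same)
  Node 2: index 2 -> 2 (same)
  Node 3: index 0 -> 0 (same)
  Node 4: index 3 -> 3 (same)
Nodes that changed position: none

Answer: none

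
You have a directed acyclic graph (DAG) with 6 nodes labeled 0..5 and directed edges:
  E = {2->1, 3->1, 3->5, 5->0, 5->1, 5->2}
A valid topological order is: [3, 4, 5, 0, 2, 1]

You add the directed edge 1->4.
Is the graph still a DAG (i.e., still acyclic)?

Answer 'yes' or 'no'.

Answer: yes

Derivation:
Given toposort: [3, 4, 5, 0, 2, 1]
Position of 1: index 5; position of 4: index 1
New edge 1->4: backward (u after v in old order)
Backward edge: old toposort is now invalid. Check if this creates a cycle.
Does 4 already reach 1? Reachable from 4: [4]. NO -> still a DAG (reorder needed).
Still a DAG? yes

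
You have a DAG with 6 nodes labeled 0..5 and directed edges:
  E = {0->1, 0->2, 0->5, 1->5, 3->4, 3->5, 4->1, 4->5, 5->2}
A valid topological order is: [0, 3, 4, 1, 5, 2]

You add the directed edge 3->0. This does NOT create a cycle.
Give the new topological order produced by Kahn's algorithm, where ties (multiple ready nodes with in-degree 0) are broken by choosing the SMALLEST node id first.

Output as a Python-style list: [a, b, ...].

Old toposort: [0, 3, 4, 1, 5, 2]
Added edge: 3->0
Position of 3 (1) > position of 0 (0). Must reorder: 3 must now come before 0.
Run Kahn's algorithm (break ties by smallest node id):
  initial in-degrees: [1, 2, 2, 0, 1, 4]
  ready (indeg=0): [3]
  pop 3: indeg[0]->0; indeg[4]->0; indeg[5]->3 | ready=[0, 4] | order so far=[3]
  pop 0: indeg[1]->1; indeg[2]->1; indeg[5]->2 | ready=[4] | order so far=[3, 0]
  pop 4: indeg[1]->0; indeg[5]->1 | ready=[1] | order so far=[3, 0, 4]
  pop 1: indeg[5]->0 | ready=[5] | order so far=[3, 0, 4, 1]
  pop 5: indeg[2]->0 | ready=[2] | order so far=[3, 0, 4, 1, 5]
  pop 2: no out-edges | ready=[] | order so far=[3, 0, 4, 1, 5, 2]
  Result: [3, 0, 4, 1, 5, 2]

Answer: [3, 0, 4, 1, 5, 2]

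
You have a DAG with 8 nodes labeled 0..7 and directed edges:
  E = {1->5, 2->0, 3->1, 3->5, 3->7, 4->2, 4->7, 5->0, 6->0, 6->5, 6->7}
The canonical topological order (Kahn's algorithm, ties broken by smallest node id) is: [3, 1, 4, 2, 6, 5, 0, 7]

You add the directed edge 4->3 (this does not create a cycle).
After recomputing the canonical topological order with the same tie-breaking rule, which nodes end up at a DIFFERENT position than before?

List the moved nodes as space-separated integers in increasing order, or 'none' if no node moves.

Answer: 1 2 3 4

Derivation:
Old toposort: [3, 1, 4, 2, 6, 5, 0, 7]
Added edge 4->3
Recompute Kahn (smallest-id tiebreak):
  initial in-degrees: [3, 1, 1, 1, 0, 3, 0, 3]
  ready (indeg=0): [4, 6]
  pop 4: indeg[2]->0; indeg[3]->0; indeg[7]->2 | ready=[2, 3, 6] | order so far=[4]
  pop 2: indeg[0]->2 | ready=[3, 6] | order so far=[4, 2]
  pop 3: indeg[1]->0; indeg[5]->2; indeg[7]->1 | ready=[1, 6] | order so far=[4, 2, 3]
  pop 1: indeg[5]->1 | ready=[6] | order so far=[4, 2, 3, 1]
  pop 6: indeg[0]->1; indeg[5]->0; indeg[7]->0 | ready=[5, 7] | order so far=[4, 2, 3, 1, 6]
  pop 5: indeg[0]->0 | ready=[0, 7] | order so far=[4, 2, 3, 1, 6, 5]
  pop 0: no out-edges | ready=[7] | order so far=[4, 2, 3, 1, 6, 5, 0]
  pop 7: no out-edges | ready=[] | order so far=[4, 2, 3, 1, 6, 5, 0, 7]
New canonical toposort: [4, 2, 3, 1, 6, 5, 0, 7]
Compare positions:
  Node 0: index 6 -> 6 (same)
  Node 1: index 1 -> 3 (moved)
  Node 2: index 3 -> 1 (moved)
  Node 3: index 0 -> 2 (moved)
  Node 4: index 2 -> 0 (moved)
  Node 5: index 5 -> 5 (same)
  Node 6: index 4 -> 4 (same)
  Node 7: index 7 -> 7 (same)
Nodes that changed position: 1 2 3 4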